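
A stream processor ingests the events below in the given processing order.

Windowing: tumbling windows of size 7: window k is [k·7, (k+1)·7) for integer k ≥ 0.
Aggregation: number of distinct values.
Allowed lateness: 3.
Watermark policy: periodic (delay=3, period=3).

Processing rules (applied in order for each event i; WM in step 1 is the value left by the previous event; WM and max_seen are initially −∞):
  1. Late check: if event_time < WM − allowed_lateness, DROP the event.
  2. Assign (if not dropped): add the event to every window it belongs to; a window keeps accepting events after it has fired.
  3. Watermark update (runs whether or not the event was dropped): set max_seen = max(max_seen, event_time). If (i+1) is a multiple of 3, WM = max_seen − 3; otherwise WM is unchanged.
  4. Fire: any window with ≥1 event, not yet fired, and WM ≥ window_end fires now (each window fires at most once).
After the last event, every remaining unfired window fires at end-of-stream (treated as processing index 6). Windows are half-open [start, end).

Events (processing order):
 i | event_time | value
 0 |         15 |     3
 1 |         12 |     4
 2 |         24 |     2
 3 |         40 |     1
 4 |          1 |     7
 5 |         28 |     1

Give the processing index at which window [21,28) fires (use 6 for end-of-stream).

i=0 t=15 v=3: → [14,21); WM=−∞
i=1 t=12 v=4: → [7,14); WM=−∞
i=2 t=24 v=2: → [21,28); WM=21; [7,14) fires=1 [14,21) fires=1
i=3 t=40 v=1: → [35,42); WM=21
i=4 t=1 v=7: DROP (t<21-3); WM=21
i=5 t=28 v=1: → [28,35); WM=37; [21,28) fires=1 [28,35) fires=1

5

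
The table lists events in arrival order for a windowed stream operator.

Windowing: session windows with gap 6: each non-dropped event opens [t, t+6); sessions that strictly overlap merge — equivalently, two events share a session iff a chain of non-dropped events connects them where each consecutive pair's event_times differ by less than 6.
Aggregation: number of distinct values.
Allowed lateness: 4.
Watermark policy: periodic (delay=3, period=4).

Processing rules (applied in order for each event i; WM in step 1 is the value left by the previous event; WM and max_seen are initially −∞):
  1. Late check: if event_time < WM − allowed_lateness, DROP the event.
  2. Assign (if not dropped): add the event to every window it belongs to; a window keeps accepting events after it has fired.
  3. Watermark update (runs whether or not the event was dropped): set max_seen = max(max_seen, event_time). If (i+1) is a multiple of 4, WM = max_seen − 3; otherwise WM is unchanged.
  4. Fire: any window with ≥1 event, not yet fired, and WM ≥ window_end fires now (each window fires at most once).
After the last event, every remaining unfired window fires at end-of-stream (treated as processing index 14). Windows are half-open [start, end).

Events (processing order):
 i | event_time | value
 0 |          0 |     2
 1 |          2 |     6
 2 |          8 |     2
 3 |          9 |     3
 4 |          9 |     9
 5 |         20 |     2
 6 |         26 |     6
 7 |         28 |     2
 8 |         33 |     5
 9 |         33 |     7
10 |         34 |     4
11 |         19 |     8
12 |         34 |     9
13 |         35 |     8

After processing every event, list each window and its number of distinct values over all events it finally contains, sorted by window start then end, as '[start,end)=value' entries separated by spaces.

i=0 t=0 v=2: → [0,6); WM=−∞
i=1 t=2 v=6: → [0,8); WM=−∞
i=2 t=8 v=2: → [8,14); WM=−∞
i=3 t=9 v=3: → [8,15); WM=6
i=4 t=9 v=9: → [8,15); WM=6
i=5 t=20 v=2: → [20,26); WM=6
i=6 t=26 v=6: → [26,32); WM=6
i=7 t=28 v=2: → [26,34); WM=25
i=8 t=33 v=5: → [26,39); WM=25
i=9 t=33 v=7: → [26,39); WM=25
i=10 t=34 v=4: → [26,40); WM=25
i=11 t=19 v=8: DROP (t<25-4); WM=31
i=12 t=34 v=9: → [26,40); WM=31
i=13 t=35 v=8: → [26,41); WM=31

[0,8)=2 [8,15)=3 [20,26)=1 [26,41)=7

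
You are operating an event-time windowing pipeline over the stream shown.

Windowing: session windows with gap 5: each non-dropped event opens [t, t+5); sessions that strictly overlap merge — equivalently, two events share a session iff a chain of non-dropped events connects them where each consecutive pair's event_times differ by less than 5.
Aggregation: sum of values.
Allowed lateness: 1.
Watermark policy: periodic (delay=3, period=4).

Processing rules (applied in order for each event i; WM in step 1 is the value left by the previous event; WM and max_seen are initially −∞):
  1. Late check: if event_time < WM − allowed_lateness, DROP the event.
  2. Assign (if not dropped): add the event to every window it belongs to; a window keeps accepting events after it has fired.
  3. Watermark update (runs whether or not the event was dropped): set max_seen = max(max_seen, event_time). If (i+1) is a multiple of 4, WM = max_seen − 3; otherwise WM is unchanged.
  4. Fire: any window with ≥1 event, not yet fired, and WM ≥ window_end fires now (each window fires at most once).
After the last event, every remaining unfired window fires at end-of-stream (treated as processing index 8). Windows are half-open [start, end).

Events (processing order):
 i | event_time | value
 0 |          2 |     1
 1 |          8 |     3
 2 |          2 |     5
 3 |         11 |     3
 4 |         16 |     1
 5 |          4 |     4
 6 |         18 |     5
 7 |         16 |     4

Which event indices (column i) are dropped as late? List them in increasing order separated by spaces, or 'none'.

i=0 t=2 v=1: → [2,7); WM=−∞
i=1 t=8 v=3: → [8,13); WM=−∞
i=2 t=2 v=5: → [2,7); WM=−∞
i=3 t=11 v=3: → [8,16); WM=8
i=4 t=16 v=1: → [16,21); WM=8
i=5 t=4 v=4: DROP (t<8-1); WM=8
i=6 t=18 v=5: → [16,23); WM=8
i=7 t=16 v=4: → [16,23); WM=15

5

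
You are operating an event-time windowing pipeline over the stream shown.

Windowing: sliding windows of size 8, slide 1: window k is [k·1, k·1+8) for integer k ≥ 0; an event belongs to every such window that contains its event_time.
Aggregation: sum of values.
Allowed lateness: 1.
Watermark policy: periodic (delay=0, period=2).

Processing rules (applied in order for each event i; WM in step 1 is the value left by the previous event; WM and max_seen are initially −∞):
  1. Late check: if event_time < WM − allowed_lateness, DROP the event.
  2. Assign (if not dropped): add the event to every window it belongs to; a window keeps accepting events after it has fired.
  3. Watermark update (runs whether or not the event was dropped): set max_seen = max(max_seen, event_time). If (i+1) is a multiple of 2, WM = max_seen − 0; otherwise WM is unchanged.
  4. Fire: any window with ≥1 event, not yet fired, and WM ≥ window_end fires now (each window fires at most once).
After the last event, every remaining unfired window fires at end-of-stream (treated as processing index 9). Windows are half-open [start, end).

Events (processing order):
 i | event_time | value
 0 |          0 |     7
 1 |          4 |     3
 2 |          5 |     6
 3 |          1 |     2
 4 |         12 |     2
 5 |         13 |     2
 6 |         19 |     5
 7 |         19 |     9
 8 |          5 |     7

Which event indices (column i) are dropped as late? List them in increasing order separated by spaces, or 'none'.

3 8

i=0 t=0 v=7: → [0,8); WM=−∞
i=1 t=4 v=3: → [4,12),[3,11),[2,10),[1,9),[0,8); WM=4
i=2 t=5 v=6: → [5,13),[4,12),[3,11),[2,10),[1,9),[0,8); WM=4
i=3 t=1 v=2: DROP (t<4-1); WM=5
i=4 t=12 v=2: → [12,20),[11,19),[10,18),[9,17),[8,16),[7,15),[6,14),[5,13); WM=5
i=5 t=13 v=2: → [13,21),[12,20),[11,19),[10,18),[9,17),[8,16),[7,15),[6,14); WM=13; [0,8) fires=16 [1,9) fires=9 [2,10) fires=9 [3,11) fires=9 [4,12) fires=9 [5,13) fires=8
i=6 t=19 v=5: → [19,27),[18,26),[17,25),[16,24),[15,23),[14,22),[13,21),[12,20); WM=13
i=7 t=19 v=9: → [19,27),[18,26),[17,25),[16,24),[15,23),[14,22),[13,21),[12,20); WM=19; [6,14) fires=4 [7,15) fires=4 [8,16) fires=4 [9,17) fires=4 [10,18) fires=4 [11,19) fires=4
i=8 t=5 v=7: DROP (t<19-1); WM=19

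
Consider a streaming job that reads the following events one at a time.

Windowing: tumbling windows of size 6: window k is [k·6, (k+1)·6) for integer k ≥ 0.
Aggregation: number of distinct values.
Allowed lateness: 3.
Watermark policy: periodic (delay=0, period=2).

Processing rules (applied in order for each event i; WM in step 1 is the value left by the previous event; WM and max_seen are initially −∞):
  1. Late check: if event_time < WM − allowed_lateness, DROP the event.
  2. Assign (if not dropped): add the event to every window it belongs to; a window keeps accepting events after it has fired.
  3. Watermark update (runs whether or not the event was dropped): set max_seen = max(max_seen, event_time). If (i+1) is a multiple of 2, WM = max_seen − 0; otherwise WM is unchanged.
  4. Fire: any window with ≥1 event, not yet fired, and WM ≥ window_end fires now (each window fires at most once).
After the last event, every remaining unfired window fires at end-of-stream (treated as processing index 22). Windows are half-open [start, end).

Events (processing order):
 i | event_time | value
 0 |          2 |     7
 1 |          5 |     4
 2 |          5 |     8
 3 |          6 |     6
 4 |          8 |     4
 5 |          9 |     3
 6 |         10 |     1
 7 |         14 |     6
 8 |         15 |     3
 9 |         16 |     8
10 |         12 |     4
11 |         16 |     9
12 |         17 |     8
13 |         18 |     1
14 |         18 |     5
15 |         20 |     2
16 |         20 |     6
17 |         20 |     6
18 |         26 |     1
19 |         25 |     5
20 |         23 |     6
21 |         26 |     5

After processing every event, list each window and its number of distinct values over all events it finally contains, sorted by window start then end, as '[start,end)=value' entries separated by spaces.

i=0 t=2 v=7: → [0,6); WM=−∞
i=1 t=5 v=4: → [0,6); WM=5
i=2 t=5 v=8: → [0,6); WM=5
i=3 t=6 v=6: → [6,12); WM=6; [0,6) fires=3
i=4 t=8 v=4: → [6,12); WM=6
i=5 t=9 v=3: → [6,12); WM=9
i=6 t=10 v=1: → [6,12); WM=9
i=7 t=14 v=6: → [12,18); WM=14; [6,12) fires=4
i=8 t=15 v=3: → [12,18); WM=14
i=9 t=16 v=8: → [12,18); WM=16
i=10 t=12 v=4: DROP (t<16-3); WM=16
i=11 t=16 v=9: → [12,18); WM=16
i=12 t=17 v=8: → [12,18); WM=16
i=13 t=18 v=1: → [18,24); WM=18; [12,18) fires=4
i=14 t=18 v=5: → [18,24); WM=18
i=15 t=20 v=2: → [18,24); WM=20
i=16 t=20 v=6: → [18,24); WM=20
i=17 t=20 v=6: → [18,24); WM=20
i=18 t=26 v=1: → [24,30); WM=20
i=19 t=25 v=5: → [24,30); WM=26; [18,24) fires=4
i=20 t=23 v=6: → [18,24); WM=26
i=21 t=26 v=5: → [24,30); WM=26

[0,6)=3 [6,12)=4 [12,18)=4 [18,24)=4 [24,30)=2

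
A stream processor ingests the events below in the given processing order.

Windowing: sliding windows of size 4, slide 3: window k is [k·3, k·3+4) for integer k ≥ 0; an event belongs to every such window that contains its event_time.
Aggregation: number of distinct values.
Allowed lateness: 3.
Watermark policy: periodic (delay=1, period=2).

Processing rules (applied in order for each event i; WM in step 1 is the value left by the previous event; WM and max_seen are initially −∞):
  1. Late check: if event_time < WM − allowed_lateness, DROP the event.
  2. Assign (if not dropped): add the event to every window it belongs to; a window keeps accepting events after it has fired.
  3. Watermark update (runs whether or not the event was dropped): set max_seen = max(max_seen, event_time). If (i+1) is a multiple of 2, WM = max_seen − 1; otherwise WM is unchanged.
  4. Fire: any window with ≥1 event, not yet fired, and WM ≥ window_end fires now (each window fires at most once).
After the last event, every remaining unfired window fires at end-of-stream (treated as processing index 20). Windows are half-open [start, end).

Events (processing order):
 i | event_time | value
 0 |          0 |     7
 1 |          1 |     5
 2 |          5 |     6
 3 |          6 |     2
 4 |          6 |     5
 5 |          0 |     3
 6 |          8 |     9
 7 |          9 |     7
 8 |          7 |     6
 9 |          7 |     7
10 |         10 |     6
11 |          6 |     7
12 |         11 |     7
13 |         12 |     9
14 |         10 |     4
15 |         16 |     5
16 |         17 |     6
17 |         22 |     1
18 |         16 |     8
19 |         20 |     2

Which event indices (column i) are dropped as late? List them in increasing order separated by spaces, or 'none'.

i=0 t=0 v=7: → [0,4); WM=−∞
i=1 t=1 v=5: → [0,4); WM=0
i=2 t=5 v=6: → [3,7); WM=0
i=3 t=6 v=2: → [6,10),[3,7); WM=5; [0,4) fires=2
i=4 t=6 v=5: → [6,10),[3,7); WM=5
i=5 t=0 v=3: DROP (t<5-3); WM=5
i=6 t=8 v=9: → [6,10); WM=5
i=7 t=9 v=7: → [9,13),[6,10); WM=8; [3,7) fires=3
i=8 t=7 v=6: → [6,10); WM=8
i=9 t=7 v=7: → [6,10); WM=8
i=10 t=10 v=6: → [9,13); WM=8
i=11 t=6 v=7: → [6,10),[3,7); WM=9
i=12 t=11 v=7: → [9,13); WM=9
i=13 t=12 v=9: → [12,16),[9,13); WM=11; [6,10) fires=5
i=14 t=10 v=4: → [9,13); WM=11
i=15 t=16 v=5: → [15,19); WM=15; [9,13) fires=4
i=16 t=17 v=6: → [15,19); WM=15
i=17 t=22 v=1: → [21,25); WM=21; [12,16) fires=1 [15,19) fires=2
i=18 t=16 v=8: DROP (t<21-3); WM=21
i=19 t=20 v=2: → [18,22); WM=21

5 18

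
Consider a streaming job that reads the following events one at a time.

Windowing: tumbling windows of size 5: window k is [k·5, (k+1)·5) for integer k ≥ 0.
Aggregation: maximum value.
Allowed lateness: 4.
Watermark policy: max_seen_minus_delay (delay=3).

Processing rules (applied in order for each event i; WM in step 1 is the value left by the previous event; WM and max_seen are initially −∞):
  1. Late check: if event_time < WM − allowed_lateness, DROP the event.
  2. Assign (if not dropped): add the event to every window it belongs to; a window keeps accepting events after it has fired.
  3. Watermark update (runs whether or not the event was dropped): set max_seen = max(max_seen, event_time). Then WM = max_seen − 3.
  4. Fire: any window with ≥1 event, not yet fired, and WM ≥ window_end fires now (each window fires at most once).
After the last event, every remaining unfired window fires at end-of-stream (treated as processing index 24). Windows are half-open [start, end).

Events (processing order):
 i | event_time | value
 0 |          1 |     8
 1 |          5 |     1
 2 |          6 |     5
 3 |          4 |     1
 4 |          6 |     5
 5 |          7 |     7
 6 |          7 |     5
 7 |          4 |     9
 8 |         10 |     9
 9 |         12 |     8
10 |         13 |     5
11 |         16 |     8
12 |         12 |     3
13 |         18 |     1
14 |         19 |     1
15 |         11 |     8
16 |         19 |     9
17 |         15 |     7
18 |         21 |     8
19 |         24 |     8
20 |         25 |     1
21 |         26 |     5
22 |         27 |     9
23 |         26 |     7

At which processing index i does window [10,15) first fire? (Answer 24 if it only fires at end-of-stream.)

13

i=0 t=1 v=8: → [0,5); WM=-2
i=1 t=5 v=1: → [5,10); WM=2
i=2 t=6 v=5: → [5,10); WM=3
i=3 t=4 v=1: → [0,5); WM=3
i=4 t=6 v=5: → [5,10); WM=3
i=5 t=7 v=7: → [5,10); WM=4
i=6 t=7 v=5: → [5,10); WM=4
i=7 t=4 v=9: → [0,5); WM=4
i=8 t=10 v=9: → [10,15); WM=7; [0,5) fires=9
i=9 t=12 v=8: → [10,15); WM=9
i=10 t=13 v=5: → [10,15); WM=10; [5,10) fires=7
i=11 t=16 v=8: → [15,20); WM=13
i=12 t=12 v=3: → [10,15); WM=13
i=13 t=18 v=1: → [15,20); WM=15; [10,15) fires=9
i=14 t=19 v=1: → [15,20); WM=16
i=15 t=11 v=8: DROP (t<16-4); WM=16
i=16 t=19 v=9: → [15,20); WM=16
i=17 t=15 v=7: → [15,20); WM=16
i=18 t=21 v=8: → [20,25); WM=18
i=19 t=24 v=8: → [20,25); WM=21; [15,20) fires=9
i=20 t=25 v=1: → [25,30); WM=22
i=21 t=26 v=5: → [25,30); WM=23
i=22 t=27 v=9: → [25,30); WM=24
i=23 t=26 v=7: → [25,30); WM=24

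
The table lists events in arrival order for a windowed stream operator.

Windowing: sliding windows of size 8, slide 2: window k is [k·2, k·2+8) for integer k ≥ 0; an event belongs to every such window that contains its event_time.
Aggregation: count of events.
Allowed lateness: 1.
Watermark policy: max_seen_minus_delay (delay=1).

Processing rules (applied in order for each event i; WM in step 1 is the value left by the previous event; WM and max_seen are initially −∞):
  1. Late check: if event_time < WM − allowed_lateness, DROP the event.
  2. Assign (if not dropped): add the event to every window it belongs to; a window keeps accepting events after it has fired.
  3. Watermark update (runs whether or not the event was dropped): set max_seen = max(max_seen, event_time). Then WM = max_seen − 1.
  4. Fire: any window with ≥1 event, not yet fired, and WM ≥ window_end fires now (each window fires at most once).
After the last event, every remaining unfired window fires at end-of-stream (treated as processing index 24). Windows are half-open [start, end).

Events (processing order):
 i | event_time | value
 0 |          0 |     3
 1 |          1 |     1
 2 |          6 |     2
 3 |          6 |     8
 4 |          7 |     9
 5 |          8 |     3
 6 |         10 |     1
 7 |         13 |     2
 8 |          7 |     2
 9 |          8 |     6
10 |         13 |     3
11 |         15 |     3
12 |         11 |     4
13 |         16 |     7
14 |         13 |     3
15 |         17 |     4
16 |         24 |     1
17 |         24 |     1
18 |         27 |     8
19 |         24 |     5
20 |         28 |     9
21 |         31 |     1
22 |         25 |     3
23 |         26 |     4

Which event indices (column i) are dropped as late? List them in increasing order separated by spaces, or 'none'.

i=0 t=0 v=3: → [0,8); WM=-1
i=1 t=1 v=1: → [0,8); WM=0
i=2 t=6 v=2: → [6,14),[4,12),[2,10),[0,8); WM=5
i=3 t=6 v=8: → [6,14),[4,12),[2,10),[0,8); WM=5
i=4 t=7 v=9: → [6,14),[4,12),[2,10),[0,8); WM=6
i=5 t=8 v=3: → [8,16),[6,14),[4,12),[2,10); WM=7
i=6 t=10 v=1: → [10,18),[8,16),[6,14),[4,12); WM=9; [0,8) fires=5
i=7 t=13 v=2: → [12,20),[10,18),[8,16),[6,14); WM=12; [2,10) fires=4 [4,12) fires=5
i=8 t=7 v=2: DROP (t<12-1); WM=12
i=9 t=8 v=6: DROP (t<12-1); WM=12
i=10 t=13 v=3: → [12,20),[10,18),[8,16),[6,14); WM=12
i=11 t=15 v=3: → [14,22),[12,20),[10,18),[8,16); WM=14; [6,14) fires=7
i=12 t=11 v=4: DROP (t<14-1); WM=14
i=13 t=16 v=7: → [16,24),[14,22),[12,20),[10,18); WM=15
i=14 t=13 v=3: DROP (t<15-1); WM=15
i=15 t=17 v=4: → [16,24),[14,22),[12,20),[10,18); WM=16; [8,16) fires=5
i=16 t=24 v=1: → [24,32),[22,30),[20,28),[18,26); WM=23; [10,18) fires=6 [12,20) fires=5 [14,22) fires=3
i=17 t=24 v=1: → [24,32),[22,30),[20,28),[18,26); WM=23
i=18 t=27 v=8: → [26,34),[24,32),[22,30),[20,28); WM=26; [16,24) fires=2 [18,26) fires=2
i=19 t=24 v=5: DROP (t<26-1); WM=26
i=20 t=28 v=9: → [28,36),[26,34),[24,32),[22,30); WM=27
i=21 t=31 v=1: → [30,38),[28,36),[26,34),[24,32); WM=30; [20,28) fires=3 [22,30) fires=4
i=22 t=25 v=3: DROP (t<30-1); WM=30
i=23 t=26 v=4: DROP (t<30-1); WM=30

8 9 12 14 19 22 23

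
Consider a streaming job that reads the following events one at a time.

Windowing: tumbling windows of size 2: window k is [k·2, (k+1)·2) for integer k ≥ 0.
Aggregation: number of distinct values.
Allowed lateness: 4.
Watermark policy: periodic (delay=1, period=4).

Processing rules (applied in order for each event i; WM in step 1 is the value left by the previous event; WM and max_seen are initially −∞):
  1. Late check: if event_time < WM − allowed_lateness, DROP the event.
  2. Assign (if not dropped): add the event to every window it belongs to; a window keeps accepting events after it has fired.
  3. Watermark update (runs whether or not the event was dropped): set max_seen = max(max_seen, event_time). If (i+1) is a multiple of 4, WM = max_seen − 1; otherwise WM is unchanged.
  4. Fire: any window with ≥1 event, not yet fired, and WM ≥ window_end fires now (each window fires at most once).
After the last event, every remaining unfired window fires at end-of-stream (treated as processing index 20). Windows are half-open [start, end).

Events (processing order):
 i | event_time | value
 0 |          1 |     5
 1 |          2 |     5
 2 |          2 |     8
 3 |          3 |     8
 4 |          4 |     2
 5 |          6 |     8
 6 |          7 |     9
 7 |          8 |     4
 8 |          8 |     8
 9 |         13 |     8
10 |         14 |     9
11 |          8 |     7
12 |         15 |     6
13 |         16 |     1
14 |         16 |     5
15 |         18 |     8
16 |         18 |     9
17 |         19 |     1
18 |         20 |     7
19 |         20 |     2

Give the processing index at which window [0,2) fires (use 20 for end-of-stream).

i=0 t=1 v=5: → [0,2); WM=−∞
i=1 t=2 v=5: → [2,4); WM=−∞
i=2 t=2 v=8: → [2,4); WM=−∞
i=3 t=3 v=8: → [2,4); WM=2; [0,2) fires=1
i=4 t=4 v=2: → [4,6); WM=2
i=5 t=6 v=8: → [6,8); WM=2
i=6 t=7 v=9: → [6,8); WM=2
i=7 t=8 v=4: → [8,10); WM=7; [2,4) fires=2 [4,6) fires=1
i=8 t=8 v=8: → [8,10); WM=7
i=9 t=13 v=8: → [12,14); WM=7
i=10 t=14 v=9: → [14,16); WM=7
i=11 t=8 v=7: → [8,10); WM=13; [6,8) fires=2 [8,10) fires=3
i=12 t=15 v=6: → [14,16); WM=13
i=13 t=16 v=1: → [16,18); WM=13
i=14 t=16 v=5: → [16,18); WM=13
i=15 t=18 v=8: → [18,20); WM=17; [12,14) fires=1 [14,16) fires=2
i=16 t=18 v=9: → [18,20); WM=17
i=17 t=19 v=1: → [18,20); WM=17
i=18 t=20 v=7: → [20,22); WM=17
i=19 t=20 v=2: → [20,22); WM=19; [16,18) fires=2

3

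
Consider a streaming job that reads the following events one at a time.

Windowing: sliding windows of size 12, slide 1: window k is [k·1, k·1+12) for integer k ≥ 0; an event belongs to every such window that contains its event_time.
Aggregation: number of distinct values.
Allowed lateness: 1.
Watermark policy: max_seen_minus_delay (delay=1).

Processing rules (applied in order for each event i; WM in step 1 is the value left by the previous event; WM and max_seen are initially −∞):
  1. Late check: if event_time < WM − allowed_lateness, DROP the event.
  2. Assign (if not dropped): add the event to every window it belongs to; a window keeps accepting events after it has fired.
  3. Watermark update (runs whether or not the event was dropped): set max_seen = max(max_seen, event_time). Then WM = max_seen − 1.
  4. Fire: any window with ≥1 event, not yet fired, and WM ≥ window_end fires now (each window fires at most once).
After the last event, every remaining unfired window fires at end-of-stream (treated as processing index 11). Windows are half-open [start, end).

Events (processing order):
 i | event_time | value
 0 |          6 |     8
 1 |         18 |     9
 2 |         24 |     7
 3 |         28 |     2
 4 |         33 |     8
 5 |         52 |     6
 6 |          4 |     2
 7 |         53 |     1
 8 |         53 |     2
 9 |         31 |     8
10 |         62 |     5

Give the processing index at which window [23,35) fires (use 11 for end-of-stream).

5

i=0 t=6 v=8: → [6,18),[5,17),[4,16),[3,15),[2,14),[1,13),[0,12); WM=5
i=1 t=18 v=9: → [18,30),[17,29),[16,28),[15,27),[14,26),[13,25),[12,24),[11,23),[10,22),[9,21),[8,20),[7,19); WM=17; [0,12) fires=1 [1,13) fires=1 [2,14) fires=1 [3,15) fires=1 [4,16) fires=1 [5,17) fires=1
i=2 t=24 v=7: → [24,36),[23,35),[22,34),[21,33),[20,32),[19,31),[18,30),[17,29),[16,28),[15,27),[14,26),[13,25); WM=23; [6,18) fires=1 [7,19) fires=1 [8,20) fires=1 [9,21) fires=1 [10,22) fires=1 [11,23) fires=1
i=3 t=28 v=2: → [28,40),[27,39),[26,38),[25,37),[24,36),[23,35),[22,34),[21,33),[20,32),[19,31),[18,30),[17,29); WM=27; [12,24) fires=1 [13,25) fires=2 [14,26) fires=2 [15,27) fires=2
i=4 t=33 v=8: → [33,45),[32,44),[31,43),[30,42),[29,41),[28,40),[27,39),[26,38),[25,37),[24,36),[23,35),[22,34); WM=32; [16,28) fires=2 [17,29) fires=3 [18,30) fires=3 [19,31) fires=2 [20,32) fires=2
i=5 t=52 v=6: → [52,64),[51,63),[50,62),[49,61),[48,60),[47,59),[46,58),[45,57),[44,56),[43,55),[42,54),[41,53); WM=51; [21,33) fires=2 [22,34) fires=3 [23,35) fires=3 [24,36) fires=3 [25,37) fires=2 [26,38) fires=2 [27,39) fires=2 [28,40) fires=2 [29,41) fires=1 [30,42) fires=1 [31,43) fires=1 [32,44) fires=1 [33,45) fires=1
i=6 t=4 v=2: DROP (t<51-1); WM=51
i=7 t=53 v=1: → [53,65),[52,64),[51,63),[50,62),[49,61),[48,60),[47,59),[46,58),[45,57),[44,56),[43,55),[42,54); WM=52
i=8 t=53 v=2: → [53,65),[52,64),[51,63),[50,62),[49,61),[48,60),[47,59),[46,58),[45,57),[44,56),[43,55),[42,54); WM=52
i=9 t=31 v=8: DROP (t<52-1); WM=52
i=10 t=62 v=5: → [62,74),[61,73),[60,72),[59,71),[58,70),[57,69),[56,68),[55,67),[54,66),[53,65),[52,64),[51,63); WM=61; [41,53) fires=1 [42,54) fires=3 [43,55) fires=3 [44,56) fires=3 [45,57) fires=3 [46,58) fires=3 [47,59) fires=3 [48,60) fires=3 [49,61) fires=3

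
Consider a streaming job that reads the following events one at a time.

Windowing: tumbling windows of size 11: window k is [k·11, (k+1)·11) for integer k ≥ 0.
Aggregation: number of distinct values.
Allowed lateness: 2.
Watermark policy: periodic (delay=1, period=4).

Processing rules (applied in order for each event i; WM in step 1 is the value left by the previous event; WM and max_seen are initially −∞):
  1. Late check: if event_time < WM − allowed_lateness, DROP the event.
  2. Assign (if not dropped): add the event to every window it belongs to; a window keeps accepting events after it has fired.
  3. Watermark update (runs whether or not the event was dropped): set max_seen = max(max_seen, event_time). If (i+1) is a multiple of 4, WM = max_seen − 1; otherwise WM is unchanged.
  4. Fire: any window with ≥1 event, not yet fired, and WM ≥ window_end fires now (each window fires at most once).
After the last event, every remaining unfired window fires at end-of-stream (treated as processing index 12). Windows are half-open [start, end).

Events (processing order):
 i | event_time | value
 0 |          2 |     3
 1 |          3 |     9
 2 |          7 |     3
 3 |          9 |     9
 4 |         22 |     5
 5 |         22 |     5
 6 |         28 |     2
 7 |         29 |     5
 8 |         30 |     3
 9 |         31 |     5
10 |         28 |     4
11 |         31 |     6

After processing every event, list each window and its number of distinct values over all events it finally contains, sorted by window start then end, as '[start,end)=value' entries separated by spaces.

i=0 t=2 v=3: → [0,11); WM=−∞
i=1 t=3 v=9: → [0,11); WM=−∞
i=2 t=7 v=3: → [0,11); WM=−∞
i=3 t=9 v=9: → [0,11); WM=8
i=4 t=22 v=5: → [22,33); WM=8
i=5 t=22 v=5: → [22,33); WM=8
i=6 t=28 v=2: → [22,33); WM=8
i=7 t=29 v=5: → [22,33); WM=28; [0,11) fires=2
i=8 t=30 v=3: → [22,33); WM=28
i=9 t=31 v=5: → [22,33); WM=28
i=10 t=28 v=4: → [22,33); WM=28
i=11 t=31 v=6: → [22,33); WM=30

[0,11)=2 [22,33)=5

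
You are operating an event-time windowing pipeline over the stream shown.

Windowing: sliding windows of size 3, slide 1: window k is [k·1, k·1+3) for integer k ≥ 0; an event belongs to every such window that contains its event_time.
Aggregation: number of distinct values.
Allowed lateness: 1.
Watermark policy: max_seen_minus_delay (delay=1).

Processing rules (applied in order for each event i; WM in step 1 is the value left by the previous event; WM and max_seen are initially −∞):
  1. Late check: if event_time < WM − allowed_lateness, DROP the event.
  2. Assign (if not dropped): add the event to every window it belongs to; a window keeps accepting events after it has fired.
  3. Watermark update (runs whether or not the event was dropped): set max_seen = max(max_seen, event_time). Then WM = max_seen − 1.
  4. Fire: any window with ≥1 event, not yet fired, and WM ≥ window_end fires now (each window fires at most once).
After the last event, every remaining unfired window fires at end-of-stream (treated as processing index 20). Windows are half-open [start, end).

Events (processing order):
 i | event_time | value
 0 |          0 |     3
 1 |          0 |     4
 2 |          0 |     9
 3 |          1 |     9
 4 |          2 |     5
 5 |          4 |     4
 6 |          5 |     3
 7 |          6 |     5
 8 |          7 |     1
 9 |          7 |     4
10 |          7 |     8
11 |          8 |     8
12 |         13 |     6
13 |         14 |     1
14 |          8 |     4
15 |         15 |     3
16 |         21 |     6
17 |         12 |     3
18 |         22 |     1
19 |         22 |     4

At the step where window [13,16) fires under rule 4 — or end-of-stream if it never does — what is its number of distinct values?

i=0 t=0 v=3: → [0,3); WM=-1
i=1 t=0 v=4: → [0,3); WM=-1
i=2 t=0 v=9: → [0,3); WM=-1
i=3 t=1 v=9: → [1,4),[0,3); WM=0
i=4 t=2 v=5: → [2,5),[1,4),[0,3); WM=1
i=5 t=4 v=4: → [4,7),[3,6),[2,5); WM=3; [0,3) fires=4
i=6 t=5 v=3: → [5,8),[4,7),[3,6); WM=4; [1,4) fires=2
i=7 t=6 v=5: → [6,9),[5,8),[4,7); WM=5; [2,5) fires=2
i=8 t=7 v=1: → [7,10),[6,9),[5,8); WM=6; [3,6) fires=2
i=9 t=7 v=4: → [7,10),[6,9),[5,8); WM=6
i=10 t=7 v=8: → [7,10),[6,9),[5,8); WM=6
i=11 t=8 v=8: → [8,11),[7,10),[6,9); WM=7; [4,7) fires=3
i=12 t=13 v=6: → [13,16),[12,15),[11,14); WM=12; [5,8) fires=5 [6,9) fires=4 [7,10) fires=3 [8,11) fires=1
i=13 t=14 v=1: → [14,17),[13,16),[12,15); WM=13
i=14 t=8 v=4: DROP (t<13-1); WM=13
i=15 t=15 v=3: → [15,18),[14,17),[13,16); WM=14; [11,14) fires=1
i=16 t=21 v=6: → [21,24),[20,23),[19,22); WM=20; [12,15) fires=2 [13,16) fires=3 [14,17) fires=2 [15,18) fires=1
i=17 t=12 v=3: DROP (t<20-1); WM=20
i=18 t=22 v=1: → [22,25),[21,24),[20,23); WM=21
i=19 t=22 v=4: → [22,25),[21,24),[20,23); WM=21

3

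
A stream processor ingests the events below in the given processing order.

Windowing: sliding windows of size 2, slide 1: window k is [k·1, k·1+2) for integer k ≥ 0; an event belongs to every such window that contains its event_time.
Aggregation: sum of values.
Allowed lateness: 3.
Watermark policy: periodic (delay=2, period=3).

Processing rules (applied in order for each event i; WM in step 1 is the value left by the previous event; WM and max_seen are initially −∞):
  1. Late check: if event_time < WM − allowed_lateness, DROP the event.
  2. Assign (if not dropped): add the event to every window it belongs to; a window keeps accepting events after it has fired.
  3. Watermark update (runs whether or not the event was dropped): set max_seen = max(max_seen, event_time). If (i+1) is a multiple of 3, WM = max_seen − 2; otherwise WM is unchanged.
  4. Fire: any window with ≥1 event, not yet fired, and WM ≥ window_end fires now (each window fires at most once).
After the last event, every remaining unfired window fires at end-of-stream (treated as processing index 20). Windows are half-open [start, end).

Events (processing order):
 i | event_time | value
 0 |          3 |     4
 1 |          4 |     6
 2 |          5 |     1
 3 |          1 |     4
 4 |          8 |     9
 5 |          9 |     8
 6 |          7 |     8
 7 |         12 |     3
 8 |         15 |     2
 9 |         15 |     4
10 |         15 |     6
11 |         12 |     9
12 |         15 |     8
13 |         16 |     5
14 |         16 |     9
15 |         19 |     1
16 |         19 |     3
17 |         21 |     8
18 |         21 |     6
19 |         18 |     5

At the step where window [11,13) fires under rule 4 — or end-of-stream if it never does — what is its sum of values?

i=0 t=3 v=4: → [3,5),[2,4); WM=−∞
i=1 t=4 v=6: → [4,6),[3,5); WM=−∞
i=2 t=5 v=1: → [5,7),[4,6); WM=3
i=3 t=1 v=4: → [1,3),[0,2); WM=3; [0,2) fires=4 [1,3) fires=4
i=4 t=8 v=9: → [8,10),[7,9); WM=3
i=5 t=9 v=8: → [9,11),[8,10); WM=7; [2,4) fires=4 [3,5) fires=10 [4,6) fires=7 [5,7) fires=1
i=6 t=7 v=8: → [7,9),[6,8); WM=7
i=7 t=12 v=3: → [12,14),[11,13); WM=7
i=8 t=15 v=2: → [15,17),[14,16); WM=13; [6,8) fires=8 [7,9) fires=17 [8,10) fires=17 [9,11) fires=8 [11,13) fires=3
i=9 t=15 v=4: → [15,17),[14,16); WM=13
i=10 t=15 v=6: → [15,17),[14,16); WM=13
i=11 t=12 v=9: → [12,14),[11,13); WM=13
i=12 t=15 v=8: → [15,17),[14,16); WM=13
i=13 t=16 v=5: → [16,18),[15,17); WM=13
i=14 t=16 v=9: → [16,18),[15,17); WM=14; [12,14) fires=12
i=15 t=19 v=1: → [19,21),[18,20); WM=14
i=16 t=19 v=3: → [19,21),[18,20); WM=14
i=17 t=21 v=8: → [21,23),[20,22); WM=19; [14,16) fires=20 [15,17) fires=34 [16,18) fires=14
i=18 t=21 v=6: → [21,23),[20,22); WM=19
i=19 t=18 v=5: → [18,20),[17,19); WM=19; [17,19) fires=5

3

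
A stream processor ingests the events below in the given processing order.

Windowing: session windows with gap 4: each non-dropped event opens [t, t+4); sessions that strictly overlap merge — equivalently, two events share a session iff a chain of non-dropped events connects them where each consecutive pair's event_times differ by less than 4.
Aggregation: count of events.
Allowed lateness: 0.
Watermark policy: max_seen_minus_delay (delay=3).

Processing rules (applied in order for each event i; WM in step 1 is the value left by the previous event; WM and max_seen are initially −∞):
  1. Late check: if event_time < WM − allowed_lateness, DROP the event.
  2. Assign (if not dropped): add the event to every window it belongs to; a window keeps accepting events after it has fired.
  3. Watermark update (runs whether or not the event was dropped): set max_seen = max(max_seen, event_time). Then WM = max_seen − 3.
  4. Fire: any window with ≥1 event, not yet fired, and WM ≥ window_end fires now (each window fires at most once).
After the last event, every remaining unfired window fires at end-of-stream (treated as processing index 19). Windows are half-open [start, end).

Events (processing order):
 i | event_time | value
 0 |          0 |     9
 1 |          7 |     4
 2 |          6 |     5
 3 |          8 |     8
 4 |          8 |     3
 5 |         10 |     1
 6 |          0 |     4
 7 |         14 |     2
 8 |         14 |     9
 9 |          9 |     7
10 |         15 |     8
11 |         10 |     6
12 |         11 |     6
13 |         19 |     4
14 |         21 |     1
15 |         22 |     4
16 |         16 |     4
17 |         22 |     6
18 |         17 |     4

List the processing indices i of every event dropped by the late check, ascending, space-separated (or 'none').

i=0 t=0 v=9: → [0,4); WM=-3
i=1 t=7 v=4: → [7,11); WM=4
i=2 t=6 v=5: → [6,11); WM=4
i=3 t=8 v=8: → [6,12); WM=5
i=4 t=8 v=3: → [6,12); WM=5
i=5 t=10 v=1: → [6,14); WM=7
i=6 t=0 v=4: DROP (t<7-0); WM=7
i=7 t=14 v=2: → [14,18); WM=11
i=8 t=14 v=9: → [14,18); WM=11
i=9 t=9 v=7: DROP (t<11-0); WM=11
i=10 t=15 v=8: → [14,19); WM=12
i=11 t=10 v=6: DROP (t<12-0); WM=12
i=12 t=11 v=6: DROP (t<12-0); WM=12
i=13 t=19 v=4: → [19,23); WM=16
i=14 t=21 v=1: → [19,25); WM=18
i=15 t=22 v=4: → [19,26); WM=19
i=16 t=16 v=4: DROP (t<19-0); WM=19
i=17 t=22 v=6: → [19,26); WM=19
i=18 t=17 v=4: DROP (t<19-0); WM=19

6 9 11 12 16 18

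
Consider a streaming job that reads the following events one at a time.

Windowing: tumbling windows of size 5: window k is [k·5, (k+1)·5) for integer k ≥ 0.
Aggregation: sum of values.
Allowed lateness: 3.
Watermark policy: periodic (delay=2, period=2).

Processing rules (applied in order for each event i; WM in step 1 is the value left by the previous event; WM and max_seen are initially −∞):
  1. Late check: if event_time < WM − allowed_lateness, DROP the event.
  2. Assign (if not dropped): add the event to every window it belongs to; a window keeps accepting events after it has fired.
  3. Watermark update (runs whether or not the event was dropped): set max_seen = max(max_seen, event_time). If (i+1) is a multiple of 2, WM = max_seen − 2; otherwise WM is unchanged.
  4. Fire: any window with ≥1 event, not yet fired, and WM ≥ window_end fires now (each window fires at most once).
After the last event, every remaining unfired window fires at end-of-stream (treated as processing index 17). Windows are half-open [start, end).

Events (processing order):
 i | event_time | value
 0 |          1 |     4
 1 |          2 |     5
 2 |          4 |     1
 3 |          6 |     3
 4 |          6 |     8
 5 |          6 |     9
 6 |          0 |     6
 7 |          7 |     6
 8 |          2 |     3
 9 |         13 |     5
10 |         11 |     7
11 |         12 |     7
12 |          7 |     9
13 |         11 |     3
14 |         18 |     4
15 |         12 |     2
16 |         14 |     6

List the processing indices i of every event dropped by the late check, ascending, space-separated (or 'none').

6 12

i=0 t=1 v=4: → [0,5); WM=−∞
i=1 t=2 v=5: → [0,5); WM=0
i=2 t=4 v=1: → [0,5); WM=0
i=3 t=6 v=3: → [5,10); WM=4
i=4 t=6 v=8: → [5,10); WM=4
i=5 t=6 v=9: → [5,10); WM=4
i=6 t=0 v=6: DROP (t<4-3); WM=4
i=7 t=7 v=6: → [5,10); WM=5; [0,5) fires=10
i=8 t=2 v=3: → [0,5); WM=5
i=9 t=13 v=5: → [10,15); WM=11; [5,10) fires=26
i=10 t=11 v=7: → [10,15); WM=11
i=11 t=12 v=7: → [10,15); WM=11
i=12 t=7 v=9: DROP (t<11-3); WM=11
i=13 t=11 v=3: → [10,15); WM=11
i=14 t=18 v=4: → [15,20); WM=11
i=15 t=12 v=2: → [10,15); WM=16; [10,15) fires=24
i=16 t=14 v=6: → [10,15); WM=16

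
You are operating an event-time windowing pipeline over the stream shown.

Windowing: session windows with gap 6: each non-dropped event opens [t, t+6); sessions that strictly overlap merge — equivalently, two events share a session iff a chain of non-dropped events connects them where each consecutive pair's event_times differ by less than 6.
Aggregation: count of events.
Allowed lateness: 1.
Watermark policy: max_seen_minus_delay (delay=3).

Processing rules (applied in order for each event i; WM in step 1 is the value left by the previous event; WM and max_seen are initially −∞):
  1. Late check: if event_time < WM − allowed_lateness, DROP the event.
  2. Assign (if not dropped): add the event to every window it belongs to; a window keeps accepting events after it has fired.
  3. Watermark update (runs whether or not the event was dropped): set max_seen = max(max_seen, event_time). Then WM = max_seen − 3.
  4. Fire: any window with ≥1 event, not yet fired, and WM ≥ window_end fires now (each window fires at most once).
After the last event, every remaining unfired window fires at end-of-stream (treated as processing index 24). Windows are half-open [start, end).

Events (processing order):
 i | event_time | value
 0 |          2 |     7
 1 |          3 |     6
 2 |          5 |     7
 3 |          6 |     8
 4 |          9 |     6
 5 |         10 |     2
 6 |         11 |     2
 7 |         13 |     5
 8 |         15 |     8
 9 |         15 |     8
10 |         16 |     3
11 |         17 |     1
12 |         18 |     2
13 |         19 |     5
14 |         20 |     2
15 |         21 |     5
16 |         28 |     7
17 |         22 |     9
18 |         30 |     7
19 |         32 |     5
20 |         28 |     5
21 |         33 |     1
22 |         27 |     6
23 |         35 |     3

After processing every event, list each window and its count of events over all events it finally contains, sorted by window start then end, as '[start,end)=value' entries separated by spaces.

i=0 t=2 v=7: → [2,8); WM=-1
i=1 t=3 v=6: → [2,9); WM=0
i=2 t=5 v=7: → [2,11); WM=2
i=3 t=6 v=8: → [2,12); WM=3
i=4 t=9 v=6: → [2,15); WM=6
i=5 t=10 v=2: → [2,16); WM=7
i=6 t=11 v=2: → [2,17); WM=8
i=7 t=13 v=5: → [2,19); WM=10
i=8 t=15 v=8: → [2,21); WM=12
i=9 t=15 v=8: → [2,21); WM=12
i=10 t=16 v=3: → [2,22); WM=13
i=11 t=17 v=1: → [2,23); WM=14
i=12 t=18 v=2: → [2,24); WM=15
i=13 t=19 v=5: → [2,25); WM=16
i=14 t=20 v=2: → [2,26); WM=17
i=15 t=21 v=5: → [2,27); WM=18
i=16 t=28 v=7: → [28,34); WM=25
i=17 t=22 v=9: DROP (t<25-1); WM=25
i=18 t=30 v=7: → [28,36); WM=27
i=19 t=32 v=5: → [28,38); WM=29
i=20 t=28 v=5: → [28,38); WM=29
i=21 t=33 v=1: → [28,39); WM=30
i=22 t=27 v=6: DROP (t<30-1); WM=30
i=23 t=35 v=3: → [28,41); WM=32

[2,27)=16 [28,41)=6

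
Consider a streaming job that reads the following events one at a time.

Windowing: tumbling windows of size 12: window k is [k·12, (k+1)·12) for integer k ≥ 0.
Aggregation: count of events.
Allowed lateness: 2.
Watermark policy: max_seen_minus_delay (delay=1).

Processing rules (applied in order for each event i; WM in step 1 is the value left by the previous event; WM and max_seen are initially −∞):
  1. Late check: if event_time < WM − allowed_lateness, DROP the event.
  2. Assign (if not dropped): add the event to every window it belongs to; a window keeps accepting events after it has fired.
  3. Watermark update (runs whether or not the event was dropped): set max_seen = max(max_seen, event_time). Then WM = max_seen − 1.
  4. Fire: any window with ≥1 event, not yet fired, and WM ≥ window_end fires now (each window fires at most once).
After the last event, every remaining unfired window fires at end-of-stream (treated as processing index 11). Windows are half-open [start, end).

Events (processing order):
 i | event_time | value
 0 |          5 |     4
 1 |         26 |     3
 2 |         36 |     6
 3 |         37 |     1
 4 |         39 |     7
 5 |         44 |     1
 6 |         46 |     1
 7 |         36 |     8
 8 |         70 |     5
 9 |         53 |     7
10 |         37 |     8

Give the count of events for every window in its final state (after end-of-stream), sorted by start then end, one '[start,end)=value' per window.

i=0 t=5 v=4: → [0,12); WM=4
i=1 t=26 v=3: → [24,36); WM=25; [0,12) fires=1
i=2 t=36 v=6: → [36,48); WM=35
i=3 t=37 v=1: → [36,48); WM=36; [24,36) fires=1
i=4 t=39 v=7: → [36,48); WM=38
i=5 t=44 v=1: → [36,48); WM=43
i=6 t=46 v=1: → [36,48); WM=45
i=7 t=36 v=8: DROP (t<45-2); WM=45
i=8 t=70 v=5: → [60,72); WM=69; [36,48) fires=5
i=9 t=53 v=7: DROP (t<69-2); WM=69
i=10 t=37 v=8: DROP (t<69-2); WM=69

[0,12)=1 [24,36)=1 [36,48)=5 [60,72)=1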